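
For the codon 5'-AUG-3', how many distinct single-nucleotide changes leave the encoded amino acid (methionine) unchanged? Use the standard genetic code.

Position 1: none → 0 synonymous.
Position 2: none → 0 synonymous.
Position 3: none → 0 synonymous.
Total: 0 + 0 + 0 = 0.

0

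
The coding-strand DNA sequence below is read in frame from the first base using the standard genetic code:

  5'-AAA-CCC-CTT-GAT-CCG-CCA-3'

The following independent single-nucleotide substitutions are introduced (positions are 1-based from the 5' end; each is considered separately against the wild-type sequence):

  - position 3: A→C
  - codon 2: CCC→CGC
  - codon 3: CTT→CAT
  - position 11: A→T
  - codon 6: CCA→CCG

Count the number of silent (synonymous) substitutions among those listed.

1

Codon 1: AAA (Lys) → AAC (Asn) — missense.
Codon 2: CCC (Pro) → CGC (Arg) — missense.
Codon 3: CTT (Leu) → CAT (His) — missense.
Codon 4: GAT (Asp) → GTT (Val) — missense.
Codon 6: CCA (Pro) → CCG (Pro) — synonymous.
Synonymous: 1 of 5.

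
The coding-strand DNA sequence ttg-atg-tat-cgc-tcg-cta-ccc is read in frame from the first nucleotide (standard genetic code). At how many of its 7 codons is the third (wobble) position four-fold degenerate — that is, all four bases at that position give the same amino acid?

4

Codon 1 TTG (Leu): third position 2-fold.
Codon 2 ATG (Met): third position 1-fold.
Codon 3 TAT (Tyr): third position 2-fold.
Codon 4 CGC (Arg): third position 4-fold.
Codon 5 TCG (Ser): third position 4-fold.
Codon 6 CTA (Leu): third position 4-fold.
Codon 7 CCC (Pro): third position 4-fold.
Four-fold degenerate third positions: 4.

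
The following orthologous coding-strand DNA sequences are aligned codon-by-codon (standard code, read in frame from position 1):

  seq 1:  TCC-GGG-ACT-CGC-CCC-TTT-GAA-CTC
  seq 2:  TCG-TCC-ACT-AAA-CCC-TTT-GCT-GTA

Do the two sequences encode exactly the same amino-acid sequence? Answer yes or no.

Codon 1: TCC Ser / TCG Ser — synonymous.
Codon 2: GGG Gly / TCC Ser — nonsynonymous.
Codon 3: ACT Thr / ACT Thr — identical.
Codon 4: CGC Arg / AAA Lys — nonsynonymous.
Codon 5: CCC Pro / CCC Pro — identical.
Codon 6: TTT Phe / TTT Phe — identical.
Codon 7: GAA Glu / GCT Ala — nonsynonymous.
Codon 8: CTC Leu / GTA Val — nonsynonymous.
Nonsynonymous differences: 4 → different protein.

no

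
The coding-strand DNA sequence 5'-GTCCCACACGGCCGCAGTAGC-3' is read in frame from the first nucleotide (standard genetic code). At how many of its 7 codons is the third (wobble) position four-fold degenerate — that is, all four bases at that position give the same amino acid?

4

Codon 1 GTC (Val): third position 4-fold.
Codon 2 CCA (Pro): third position 4-fold.
Codon 3 CAC (His): third position 2-fold.
Codon 4 GGC (Gly): third position 4-fold.
Codon 5 CGC (Arg): third position 4-fold.
Codon 6 AGT (Ser): third position 2-fold.
Codon 7 AGC (Ser): third position 2-fold.
Four-fold degenerate third positions: 4.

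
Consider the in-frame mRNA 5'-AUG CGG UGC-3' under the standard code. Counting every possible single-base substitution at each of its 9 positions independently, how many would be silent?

5

Codon 1 (AUG, Met): 0 synonymous substitutions.
Codon 2 (CGG, Arg): 4 synonymous substitutions.
Codon 3 (UGC, Cys): 1 synonymous substitution.
Total: 0 + 4 + 1 = 5.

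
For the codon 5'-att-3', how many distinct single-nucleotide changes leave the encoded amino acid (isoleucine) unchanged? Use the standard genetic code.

Position 1: none → 0 synonymous.
Position 2: none → 0 synonymous.
Position 3: ATC, ATA → 2 synonymous.
Total: 0 + 0 + 2 = 2.

2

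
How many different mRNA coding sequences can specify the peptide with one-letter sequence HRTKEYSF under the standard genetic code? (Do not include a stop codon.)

His: 2 codons.
Arg: 6 codons.
Thr: 4 codons.
Lys: 2 codons.
Glu: 2 codons.
Tyr: 2 codons.
Ser: 6 codons.
Phe: 2 codons.
2 × 6 × 4 × 2 × 2 × 2 × 6 × 2 = 4608.

4608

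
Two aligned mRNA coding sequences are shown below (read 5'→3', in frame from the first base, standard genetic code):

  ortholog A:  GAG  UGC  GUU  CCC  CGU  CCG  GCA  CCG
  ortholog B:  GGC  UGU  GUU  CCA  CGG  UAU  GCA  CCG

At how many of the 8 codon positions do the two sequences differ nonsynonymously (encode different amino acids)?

2

Codon 1: GAG Glu / GGC Gly — nonsynonymous.
Codon 2: UGC Cys / UGU Cys — synonymous.
Codon 3: GUU Val / GUU Val — identical.
Codon 4: CCC Pro / CCA Pro — synonymous.
Codon 5: CGU Arg / CGG Arg — synonymous.
Codon 6: CCG Pro / UAU Tyr — nonsynonymous.
Codon 7: GCA Ala / GCA Ala — identical.
Codon 8: CCG Pro / CCG Pro — identical.
Nonsynonymous differences: 2.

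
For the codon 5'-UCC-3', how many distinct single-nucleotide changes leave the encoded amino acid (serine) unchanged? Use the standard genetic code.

3

Position 1: none → 0 synonymous.
Position 2: none → 0 synonymous.
Position 3: UCU, UCA, UCG → 3 synonymous.
Total: 0 + 0 + 3 = 3.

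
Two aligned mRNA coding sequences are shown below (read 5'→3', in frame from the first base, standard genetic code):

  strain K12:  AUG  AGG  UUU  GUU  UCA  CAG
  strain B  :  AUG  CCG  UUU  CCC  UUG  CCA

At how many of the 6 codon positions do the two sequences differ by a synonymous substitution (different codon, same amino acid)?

Codon 1: AUG Met / AUG Met — identical.
Codon 2: AGG Arg / CCG Pro — nonsynonymous.
Codon 3: UUU Phe / UUU Phe — identical.
Codon 4: GUU Val / CCC Pro — nonsynonymous.
Codon 5: UCA Ser / UUG Leu — nonsynonymous.
Codon 6: CAG Gln / CCA Pro — nonsynonymous.
Synonymous differences: 0.

0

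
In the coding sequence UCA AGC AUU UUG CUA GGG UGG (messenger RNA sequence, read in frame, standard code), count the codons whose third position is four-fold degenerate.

3

Codon 1 UCA (Ser): third position 4-fold.
Codon 2 AGC (Ser): third position 2-fold.
Codon 3 AUU (Ile): third position 3-fold.
Codon 4 UUG (Leu): third position 2-fold.
Codon 5 CUA (Leu): third position 4-fold.
Codon 6 GGG (Gly): third position 4-fold.
Codon 7 UGG (Trp): third position 1-fold.
Four-fold degenerate third positions: 3.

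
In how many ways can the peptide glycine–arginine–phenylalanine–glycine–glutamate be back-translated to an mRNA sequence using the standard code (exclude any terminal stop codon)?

Gly: 4 codons.
Arg: 6 codons.
Phe: 2 codons.
Gly: 4 codons.
Glu: 2 codons.
4 × 6 × 2 × 4 × 2 = 384.

384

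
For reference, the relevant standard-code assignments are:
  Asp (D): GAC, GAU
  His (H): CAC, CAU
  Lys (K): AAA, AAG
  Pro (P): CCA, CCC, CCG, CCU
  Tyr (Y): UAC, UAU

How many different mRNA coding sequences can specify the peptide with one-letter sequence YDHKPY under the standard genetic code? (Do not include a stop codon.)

128

Tyr: 2 codons.
Asp: 2 codons.
His: 2 codons.
Lys: 2 codons.
Pro: 4 codons.
Tyr: 2 codons.
2 × 2 × 2 × 2 × 4 × 2 = 128.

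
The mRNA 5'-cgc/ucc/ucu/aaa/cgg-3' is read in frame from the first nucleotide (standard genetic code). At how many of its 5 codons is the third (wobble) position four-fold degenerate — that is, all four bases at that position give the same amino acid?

Codon 1 CGC (Arg): third position 4-fold.
Codon 2 UCC (Ser): third position 4-fold.
Codon 3 UCU (Ser): third position 4-fold.
Codon 4 AAA (Lys): third position 2-fold.
Codon 5 CGG (Arg): third position 4-fold.
Four-fold degenerate third positions: 4.

4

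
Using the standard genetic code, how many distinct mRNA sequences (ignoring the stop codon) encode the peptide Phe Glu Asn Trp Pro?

32

Phe: 2 codons.
Glu: 2 codons.
Asn: 2 codons.
Trp: 1 codon.
Pro: 4 codons.
2 × 2 × 2 × 1 × 4 = 32.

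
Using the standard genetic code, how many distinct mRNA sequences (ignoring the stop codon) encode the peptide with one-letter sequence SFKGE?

Ser: 6 codons.
Phe: 2 codons.
Lys: 2 codons.
Gly: 4 codons.
Glu: 2 codons.
6 × 2 × 2 × 4 × 2 = 192.

192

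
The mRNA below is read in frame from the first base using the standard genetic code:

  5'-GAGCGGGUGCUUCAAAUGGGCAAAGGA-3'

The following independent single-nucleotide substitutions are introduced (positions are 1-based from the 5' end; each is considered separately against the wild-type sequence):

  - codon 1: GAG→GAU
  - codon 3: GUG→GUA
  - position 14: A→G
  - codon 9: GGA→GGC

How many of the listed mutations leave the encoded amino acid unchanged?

2

Codon 1: GAG (Glu) → GAU (Asp) — missense.
Codon 3: GUG (Val) → GUA (Val) — synonymous.
Codon 5: CAA (Gln) → CGA (Arg) — missense.
Codon 9: GGA (Gly) → GGC (Gly) — synonymous.
Synonymous: 2 of 4.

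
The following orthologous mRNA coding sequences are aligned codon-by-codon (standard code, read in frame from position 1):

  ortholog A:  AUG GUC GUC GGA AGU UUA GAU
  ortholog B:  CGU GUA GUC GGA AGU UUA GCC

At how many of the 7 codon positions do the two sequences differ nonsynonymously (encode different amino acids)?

2

Codon 1: AUG Met / CGU Arg — nonsynonymous.
Codon 2: GUC Val / GUA Val — synonymous.
Codon 3: GUC Val / GUC Val — identical.
Codon 4: GGA Gly / GGA Gly — identical.
Codon 5: AGU Ser / AGU Ser — identical.
Codon 6: UUA Leu / UUA Leu — identical.
Codon 7: GAU Asp / GCC Ala — nonsynonymous.
Nonsynonymous differences: 2.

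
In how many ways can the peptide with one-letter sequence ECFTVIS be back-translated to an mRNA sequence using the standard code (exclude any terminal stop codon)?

Glu: 2 codons.
Cys: 2 codons.
Phe: 2 codons.
Thr: 4 codons.
Val: 4 codons.
Ile: 3 codons.
Ser: 6 codons.
2 × 2 × 2 × 4 × 4 × 3 × 6 = 2304.

2304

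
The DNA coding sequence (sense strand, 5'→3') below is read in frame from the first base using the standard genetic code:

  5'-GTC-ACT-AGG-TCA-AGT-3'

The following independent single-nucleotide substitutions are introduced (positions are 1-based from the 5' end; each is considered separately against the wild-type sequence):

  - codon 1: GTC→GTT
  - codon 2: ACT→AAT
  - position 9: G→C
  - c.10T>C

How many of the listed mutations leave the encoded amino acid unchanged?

Codon 1: GTC (Val) → GTT (Val) — synonymous.
Codon 2: ACT (Thr) → AAT (Asn) — missense.
Codon 3: AGG (Arg) → AGC (Ser) — missense.
Codon 4: TCA (Ser) → CCA (Pro) — missense.
Synonymous: 1 of 4.

1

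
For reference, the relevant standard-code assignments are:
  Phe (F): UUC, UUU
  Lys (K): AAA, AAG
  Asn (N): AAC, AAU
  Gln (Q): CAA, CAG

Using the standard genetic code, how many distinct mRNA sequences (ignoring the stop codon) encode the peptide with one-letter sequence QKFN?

Gln: 2 codons.
Lys: 2 codons.
Phe: 2 codons.
Asn: 2 codons.
2 × 2 × 2 × 2 = 16.

16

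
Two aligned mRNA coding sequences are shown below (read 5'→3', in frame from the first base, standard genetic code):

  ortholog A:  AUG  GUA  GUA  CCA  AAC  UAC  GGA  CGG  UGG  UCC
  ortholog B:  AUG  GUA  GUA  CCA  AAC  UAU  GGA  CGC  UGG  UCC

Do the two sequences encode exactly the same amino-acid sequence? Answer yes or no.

Codon 1: AUG Met / AUG Met — identical.
Codon 2: GUA Val / GUA Val — identical.
Codon 3: GUA Val / GUA Val — identical.
Codon 4: CCA Pro / CCA Pro — identical.
Codon 5: AAC Asn / AAC Asn — identical.
Codon 6: UAC Tyr / UAU Tyr — synonymous.
Codon 7: GGA Gly / GGA Gly — identical.
Codon 8: CGG Arg / CGC Arg — synonymous.
Codon 9: UGG Trp / UGG Trp — identical.
Codon 10: UCC Ser / UCC Ser — identical.
Nonsynonymous differences: 0 → same protein.

yes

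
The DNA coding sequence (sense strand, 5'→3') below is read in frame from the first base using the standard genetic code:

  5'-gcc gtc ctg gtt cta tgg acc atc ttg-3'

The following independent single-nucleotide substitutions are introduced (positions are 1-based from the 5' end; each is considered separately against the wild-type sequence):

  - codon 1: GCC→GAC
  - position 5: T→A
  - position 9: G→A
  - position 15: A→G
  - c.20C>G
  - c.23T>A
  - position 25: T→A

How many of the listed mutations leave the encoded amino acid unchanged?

Codon 1: GCC (Ala) → GAC (Asp) — missense.
Codon 2: GTC (Val) → GAC (Asp) — missense.
Codon 3: CTG (Leu) → CTA (Leu) — synonymous.
Codon 5: CTA (Leu) → CTG (Leu) — synonymous.
Codon 7: ACC (Thr) → AGC (Ser) — missense.
Codon 8: ATC (Ile) → AAC (Asn) — missense.
Codon 9: TTG (Leu) → ATG (Met) — missense.
Synonymous: 2 of 7.

2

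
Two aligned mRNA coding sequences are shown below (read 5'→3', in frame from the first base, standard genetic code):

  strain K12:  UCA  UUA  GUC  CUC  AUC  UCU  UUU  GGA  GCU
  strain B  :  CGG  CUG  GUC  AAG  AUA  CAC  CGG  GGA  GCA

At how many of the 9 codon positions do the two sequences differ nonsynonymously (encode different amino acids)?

4

Codon 1: UCA Ser / CGG Arg — nonsynonymous.
Codon 2: UUA Leu / CUG Leu — synonymous.
Codon 3: GUC Val / GUC Val — identical.
Codon 4: CUC Leu / AAG Lys — nonsynonymous.
Codon 5: AUC Ile / AUA Ile — synonymous.
Codon 6: UCU Ser / CAC His — nonsynonymous.
Codon 7: UUU Phe / CGG Arg — nonsynonymous.
Codon 8: GGA Gly / GGA Gly — identical.
Codon 9: GCU Ala / GCA Ala — synonymous.
Nonsynonymous differences: 4.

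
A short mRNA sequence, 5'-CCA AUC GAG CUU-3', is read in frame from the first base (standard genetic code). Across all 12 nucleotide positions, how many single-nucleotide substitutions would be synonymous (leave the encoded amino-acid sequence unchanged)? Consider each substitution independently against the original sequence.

Codon 1 (CCA, Pro): 3 synonymous substitutions.
Codon 2 (AUC, Ile): 2 synonymous substitutions.
Codon 3 (GAG, Glu): 1 synonymous substitution.
Codon 4 (CUU, Leu): 3 synonymous substitutions.
Total: 3 + 2 + 1 + 3 = 9.

9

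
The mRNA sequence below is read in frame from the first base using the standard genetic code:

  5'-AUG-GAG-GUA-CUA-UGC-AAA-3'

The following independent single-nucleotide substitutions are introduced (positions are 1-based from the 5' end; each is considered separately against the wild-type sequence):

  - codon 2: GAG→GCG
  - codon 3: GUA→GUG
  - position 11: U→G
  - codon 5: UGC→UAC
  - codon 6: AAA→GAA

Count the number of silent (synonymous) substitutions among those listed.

1

Codon 2: GAG (Glu) → GCG (Ala) — missense.
Codon 3: GUA (Val) → GUG (Val) — synonymous.
Codon 4: CUA (Leu) → CGA (Arg) — missense.
Codon 5: UGC (Cys) → UAC (Tyr) — missense.
Codon 6: AAA (Lys) → GAA (Glu) — missense.
Synonymous: 1 of 5.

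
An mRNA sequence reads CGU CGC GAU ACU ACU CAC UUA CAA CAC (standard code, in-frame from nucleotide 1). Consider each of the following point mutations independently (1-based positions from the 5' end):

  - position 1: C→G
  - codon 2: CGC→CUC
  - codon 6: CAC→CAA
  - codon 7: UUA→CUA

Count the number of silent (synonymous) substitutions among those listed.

1

Codon 1: CGU (Arg) → GGU (Gly) — missense.
Codon 2: CGC (Arg) → CUC (Leu) — missense.
Codon 6: CAC (His) → CAA (Gln) — missense.
Codon 7: UUA (Leu) → CUA (Leu) — synonymous.
Synonymous: 1 of 4.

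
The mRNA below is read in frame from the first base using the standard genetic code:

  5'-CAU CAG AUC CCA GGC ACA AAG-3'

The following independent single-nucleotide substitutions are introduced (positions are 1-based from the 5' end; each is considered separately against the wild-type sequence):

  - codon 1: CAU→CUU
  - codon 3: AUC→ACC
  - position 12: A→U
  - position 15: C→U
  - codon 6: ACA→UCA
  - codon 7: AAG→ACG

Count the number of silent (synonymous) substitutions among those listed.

Codon 1: CAU (His) → CUU (Leu) — missense.
Codon 3: AUC (Ile) → ACC (Thr) — missense.
Codon 4: CCA (Pro) → CCU (Pro) — synonymous.
Codon 5: GGC (Gly) → GGU (Gly) — synonymous.
Codon 6: ACA (Thr) → UCA (Ser) — missense.
Codon 7: AAG (Lys) → ACG (Thr) — missense.
Synonymous: 2 of 6.

2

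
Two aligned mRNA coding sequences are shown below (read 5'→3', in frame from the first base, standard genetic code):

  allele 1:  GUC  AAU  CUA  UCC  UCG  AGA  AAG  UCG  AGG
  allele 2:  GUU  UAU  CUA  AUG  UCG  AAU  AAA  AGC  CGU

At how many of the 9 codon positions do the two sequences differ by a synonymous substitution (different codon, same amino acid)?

4

Codon 1: GUC Val / GUU Val — synonymous.
Codon 2: AAU Asn / UAU Tyr — nonsynonymous.
Codon 3: CUA Leu / CUA Leu — identical.
Codon 4: UCC Ser / AUG Met — nonsynonymous.
Codon 5: UCG Ser / UCG Ser — identical.
Codon 6: AGA Arg / AAU Asn — nonsynonymous.
Codon 7: AAG Lys / AAA Lys — synonymous.
Codon 8: UCG Ser / AGC Ser — synonymous.
Codon 9: AGG Arg / CGU Arg — synonymous.
Synonymous differences: 4.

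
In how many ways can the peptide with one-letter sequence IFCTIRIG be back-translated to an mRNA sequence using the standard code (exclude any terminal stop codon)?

Ile: 3 codons.
Phe: 2 codons.
Cys: 2 codons.
Thr: 4 codons.
Ile: 3 codons.
Arg: 6 codons.
Ile: 3 codons.
Gly: 4 codons.
3 × 2 × 2 × 4 × 3 × 6 × 3 × 4 = 10368.

10368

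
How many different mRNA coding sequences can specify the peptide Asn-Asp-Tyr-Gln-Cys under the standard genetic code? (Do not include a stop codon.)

32

Asn: 2 codons.
Asp: 2 codons.
Tyr: 2 codons.
Gln: 2 codons.
Cys: 2 codons.
2 × 2 × 2 × 2 × 2 = 32.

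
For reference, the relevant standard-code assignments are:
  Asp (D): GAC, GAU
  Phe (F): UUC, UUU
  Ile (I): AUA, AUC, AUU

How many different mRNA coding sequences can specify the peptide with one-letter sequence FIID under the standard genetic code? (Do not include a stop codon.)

Phe: 2 codons.
Ile: 3 codons.
Ile: 3 codons.
Asp: 2 codons.
2 × 3 × 3 × 2 = 36.

36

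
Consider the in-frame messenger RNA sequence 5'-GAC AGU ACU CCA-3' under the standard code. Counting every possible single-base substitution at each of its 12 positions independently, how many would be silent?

8

Codon 1 (GAC, Asp): 1 synonymous substitution.
Codon 2 (AGU, Ser): 1 synonymous substitution.
Codon 3 (ACU, Thr): 3 synonymous substitutions.
Codon 4 (CCA, Pro): 3 synonymous substitutions.
Total: 1 + 1 + 3 + 3 = 8.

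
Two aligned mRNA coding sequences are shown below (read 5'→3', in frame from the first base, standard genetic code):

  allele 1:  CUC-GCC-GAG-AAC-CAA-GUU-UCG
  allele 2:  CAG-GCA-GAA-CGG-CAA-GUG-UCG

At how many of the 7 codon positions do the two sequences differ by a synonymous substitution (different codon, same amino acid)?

3

Codon 1: CUC Leu / CAG Gln — nonsynonymous.
Codon 2: GCC Ala / GCA Ala — synonymous.
Codon 3: GAG Glu / GAA Glu — synonymous.
Codon 4: AAC Asn / CGG Arg — nonsynonymous.
Codon 5: CAA Gln / CAA Gln — identical.
Codon 6: GUU Val / GUG Val — synonymous.
Codon 7: UCG Ser / UCG Ser — identical.
Synonymous differences: 3.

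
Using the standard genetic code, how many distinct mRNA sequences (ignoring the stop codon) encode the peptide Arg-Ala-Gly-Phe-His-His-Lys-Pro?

Arg: 6 codons.
Ala: 4 codons.
Gly: 4 codons.
Phe: 2 codons.
His: 2 codons.
His: 2 codons.
Lys: 2 codons.
Pro: 4 codons.
6 × 4 × 4 × 2 × 2 × 2 × 2 × 4 = 6144.

6144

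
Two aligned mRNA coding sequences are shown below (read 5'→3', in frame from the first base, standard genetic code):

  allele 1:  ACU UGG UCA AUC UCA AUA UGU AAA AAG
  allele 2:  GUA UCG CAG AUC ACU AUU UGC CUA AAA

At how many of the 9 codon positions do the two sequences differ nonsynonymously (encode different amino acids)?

5

Codon 1: ACU Thr / GUA Val — nonsynonymous.
Codon 2: UGG Trp / UCG Ser — nonsynonymous.
Codon 3: UCA Ser / CAG Gln — nonsynonymous.
Codon 4: AUC Ile / AUC Ile — identical.
Codon 5: UCA Ser / ACU Thr — nonsynonymous.
Codon 6: AUA Ile / AUU Ile — synonymous.
Codon 7: UGU Cys / UGC Cys — synonymous.
Codon 8: AAA Lys / CUA Leu — nonsynonymous.
Codon 9: AAG Lys / AAA Lys — synonymous.
Nonsynonymous differences: 5.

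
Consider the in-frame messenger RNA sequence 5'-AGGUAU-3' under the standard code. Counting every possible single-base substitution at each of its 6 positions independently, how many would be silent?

3

Codon 1 (AGG, Arg): 2 synonymous substitutions.
Codon 2 (UAU, Tyr): 1 synonymous substitution.
Total: 2 + 1 = 3.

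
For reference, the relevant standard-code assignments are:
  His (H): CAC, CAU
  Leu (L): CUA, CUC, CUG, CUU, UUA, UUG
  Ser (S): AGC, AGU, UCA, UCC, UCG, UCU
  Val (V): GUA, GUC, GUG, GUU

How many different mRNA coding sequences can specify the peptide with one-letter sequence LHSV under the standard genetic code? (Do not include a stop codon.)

288

Leu: 6 codons.
His: 2 codons.
Ser: 6 codons.
Val: 4 codons.
6 × 2 × 6 × 4 = 288.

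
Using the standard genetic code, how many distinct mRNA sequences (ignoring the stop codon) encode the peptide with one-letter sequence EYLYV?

Glu: 2 codons.
Tyr: 2 codons.
Leu: 6 codons.
Tyr: 2 codons.
Val: 4 codons.
2 × 2 × 6 × 2 × 4 = 192.

192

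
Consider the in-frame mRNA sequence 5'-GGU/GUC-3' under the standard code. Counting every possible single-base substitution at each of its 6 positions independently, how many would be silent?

Codon 1 (GGU, Gly): 3 synonymous substitutions.
Codon 2 (GUC, Val): 3 synonymous substitutions.
Total: 3 + 3 = 6.

6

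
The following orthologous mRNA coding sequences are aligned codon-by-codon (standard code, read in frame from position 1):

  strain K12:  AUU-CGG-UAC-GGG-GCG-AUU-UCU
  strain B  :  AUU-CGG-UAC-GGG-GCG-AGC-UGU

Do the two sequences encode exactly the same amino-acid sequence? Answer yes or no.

Codon 1: AUU Ile / AUU Ile — identical.
Codon 2: CGG Arg / CGG Arg — identical.
Codon 3: UAC Tyr / UAC Tyr — identical.
Codon 4: GGG Gly / GGG Gly — identical.
Codon 5: GCG Ala / GCG Ala — identical.
Codon 6: AUU Ile / AGC Ser — nonsynonymous.
Codon 7: UCU Ser / UGU Cys — nonsynonymous.
Nonsynonymous differences: 2 → different protein.

no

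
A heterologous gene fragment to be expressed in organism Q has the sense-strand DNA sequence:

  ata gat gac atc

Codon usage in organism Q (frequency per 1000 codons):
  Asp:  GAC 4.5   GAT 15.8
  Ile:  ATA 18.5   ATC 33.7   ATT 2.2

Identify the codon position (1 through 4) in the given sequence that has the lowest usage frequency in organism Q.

Codon 1 ATA (Ile): 18.5 per 1000.
Codon 2 GAT (Asp): 15.8 per 1000.
Codon 3 GAC (Asp): 4.5 per 1000.
Codon 4 ATC (Ile): 33.7 per 1000.
Lowest frequency is 4.5 at codon 3.

3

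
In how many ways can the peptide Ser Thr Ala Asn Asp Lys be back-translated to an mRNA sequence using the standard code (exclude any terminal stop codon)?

768

Ser: 6 codons.
Thr: 4 codons.
Ala: 4 codons.
Asn: 2 codons.
Asp: 2 codons.
Lys: 2 codons.
6 × 4 × 4 × 2 × 2 × 2 = 768.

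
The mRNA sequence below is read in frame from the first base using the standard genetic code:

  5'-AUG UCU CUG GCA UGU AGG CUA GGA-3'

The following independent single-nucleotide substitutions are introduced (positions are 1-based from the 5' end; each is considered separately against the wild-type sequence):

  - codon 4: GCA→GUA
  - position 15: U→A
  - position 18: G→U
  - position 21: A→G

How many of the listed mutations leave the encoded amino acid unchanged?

1

Codon 4: GCA (Ala) → GUA (Val) — missense.
Codon 5: UGU (Cys) → UGA (Stop) — nonsense.
Codon 6: AGG (Arg) → AGU (Ser) — missense.
Codon 7: CUA (Leu) → CUG (Leu) — synonymous.
Synonymous: 1 of 4.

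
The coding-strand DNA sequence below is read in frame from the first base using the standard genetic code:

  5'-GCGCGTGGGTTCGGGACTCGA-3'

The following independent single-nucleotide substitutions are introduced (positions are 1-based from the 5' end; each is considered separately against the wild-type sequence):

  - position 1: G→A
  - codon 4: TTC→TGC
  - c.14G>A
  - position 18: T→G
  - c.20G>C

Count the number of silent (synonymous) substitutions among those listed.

1

Codon 1: GCG (Ala) → ACG (Thr) — missense.
Codon 4: TTC (Phe) → TGC (Cys) — missense.
Codon 5: GGG (Gly) → GAG (Glu) — missense.
Codon 6: ACT (Thr) → ACG (Thr) — synonymous.
Codon 7: CGA (Arg) → CCA (Pro) — missense.
Synonymous: 1 of 5.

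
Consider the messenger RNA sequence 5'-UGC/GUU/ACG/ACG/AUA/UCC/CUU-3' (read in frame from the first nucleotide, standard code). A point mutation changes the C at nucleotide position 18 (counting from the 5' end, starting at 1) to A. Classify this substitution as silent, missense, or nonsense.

Position 18 falls in codon 6: UCC → Ser.
After the substitution the codon is UCA → Ser.
Both encode Ser, so the change is synonymous.

silent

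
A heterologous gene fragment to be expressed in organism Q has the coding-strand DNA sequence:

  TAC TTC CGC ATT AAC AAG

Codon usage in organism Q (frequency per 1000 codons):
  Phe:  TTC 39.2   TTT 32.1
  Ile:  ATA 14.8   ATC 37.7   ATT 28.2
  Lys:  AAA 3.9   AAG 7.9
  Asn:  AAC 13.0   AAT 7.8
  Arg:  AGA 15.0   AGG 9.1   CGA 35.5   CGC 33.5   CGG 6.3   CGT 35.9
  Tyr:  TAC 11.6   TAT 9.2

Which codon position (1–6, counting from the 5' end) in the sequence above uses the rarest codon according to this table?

6

Codon 1 TAC (Tyr): 11.6 per 1000.
Codon 2 TTC (Phe): 39.2 per 1000.
Codon 3 CGC (Arg): 33.5 per 1000.
Codon 4 ATT (Ile): 28.2 per 1000.
Codon 5 AAC (Asn): 13.0 per 1000.
Codon 6 AAG (Lys): 7.9 per 1000.
Lowest frequency is 7.9 at codon 6.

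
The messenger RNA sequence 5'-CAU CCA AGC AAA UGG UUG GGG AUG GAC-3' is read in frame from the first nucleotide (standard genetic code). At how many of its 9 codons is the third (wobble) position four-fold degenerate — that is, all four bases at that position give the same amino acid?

2

Codon 1 CAU (His): third position 2-fold.
Codon 2 CCA (Pro): third position 4-fold.
Codon 3 AGC (Ser): third position 2-fold.
Codon 4 AAA (Lys): third position 2-fold.
Codon 5 UGG (Trp): third position 1-fold.
Codon 6 UUG (Leu): third position 2-fold.
Codon 7 GGG (Gly): third position 4-fold.
Codon 8 AUG (Met): third position 1-fold.
Codon 9 GAC (Asp): third position 2-fold.
Four-fold degenerate third positions: 2.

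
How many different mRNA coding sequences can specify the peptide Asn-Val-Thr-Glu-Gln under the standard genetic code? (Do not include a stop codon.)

Asn: 2 codons.
Val: 4 codons.
Thr: 4 codons.
Glu: 2 codons.
Gln: 2 codons.
2 × 4 × 4 × 2 × 2 = 128.

128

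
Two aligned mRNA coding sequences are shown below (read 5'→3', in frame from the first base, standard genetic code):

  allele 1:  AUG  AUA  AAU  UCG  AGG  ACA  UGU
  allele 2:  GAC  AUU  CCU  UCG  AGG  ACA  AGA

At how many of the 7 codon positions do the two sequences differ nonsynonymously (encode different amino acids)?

Codon 1: AUG Met / GAC Asp — nonsynonymous.
Codon 2: AUA Ile / AUU Ile — synonymous.
Codon 3: AAU Asn / CCU Pro — nonsynonymous.
Codon 4: UCG Ser / UCG Ser — identical.
Codon 5: AGG Arg / AGG Arg — identical.
Codon 6: ACA Thr / ACA Thr — identical.
Codon 7: UGU Cys / AGA Arg — nonsynonymous.
Nonsynonymous differences: 3.

3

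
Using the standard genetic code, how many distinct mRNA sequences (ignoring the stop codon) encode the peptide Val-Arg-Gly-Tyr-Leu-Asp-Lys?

4608

Val: 4 codons.
Arg: 6 codons.
Gly: 4 codons.
Tyr: 2 codons.
Leu: 6 codons.
Asp: 2 codons.
Lys: 2 codons.
4 × 6 × 4 × 2 × 6 × 2 × 2 = 4608.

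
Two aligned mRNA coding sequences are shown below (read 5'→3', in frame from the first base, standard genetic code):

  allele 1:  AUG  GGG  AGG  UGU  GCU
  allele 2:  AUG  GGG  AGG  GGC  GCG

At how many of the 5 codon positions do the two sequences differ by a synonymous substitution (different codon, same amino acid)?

Codon 1: AUG Met / AUG Met — identical.
Codon 2: GGG Gly / GGG Gly — identical.
Codon 3: AGG Arg / AGG Arg — identical.
Codon 4: UGU Cys / GGC Gly — nonsynonymous.
Codon 5: GCU Ala / GCG Ala — synonymous.
Synonymous differences: 1.

1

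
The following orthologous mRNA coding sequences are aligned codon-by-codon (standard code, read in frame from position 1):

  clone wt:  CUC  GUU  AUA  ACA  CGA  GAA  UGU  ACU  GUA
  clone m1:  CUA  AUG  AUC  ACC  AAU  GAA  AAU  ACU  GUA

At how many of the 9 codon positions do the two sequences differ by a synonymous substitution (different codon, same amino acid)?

Codon 1: CUC Leu / CUA Leu — synonymous.
Codon 2: GUU Val / AUG Met — nonsynonymous.
Codon 3: AUA Ile / AUC Ile — synonymous.
Codon 4: ACA Thr / ACC Thr — synonymous.
Codon 5: CGA Arg / AAU Asn — nonsynonymous.
Codon 6: GAA Glu / GAA Glu — identical.
Codon 7: UGU Cys / AAU Asn — nonsynonymous.
Codon 8: ACU Thr / ACU Thr — identical.
Codon 9: GUA Val / GUA Val — identical.
Synonymous differences: 3.

3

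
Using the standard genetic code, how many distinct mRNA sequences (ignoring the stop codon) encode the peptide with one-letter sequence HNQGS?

192

His: 2 codons.
Asn: 2 codons.
Gln: 2 codons.
Gly: 4 codons.
Ser: 6 codons.
2 × 2 × 2 × 4 × 6 = 192.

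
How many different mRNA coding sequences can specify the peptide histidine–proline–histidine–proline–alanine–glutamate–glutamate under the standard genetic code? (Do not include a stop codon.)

His: 2 codons.
Pro: 4 codons.
His: 2 codons.
Pro: 4 codons.
Ala: 4 codons.
Glu: 2 codons.
Glu: 2 codons.
2 × 4 × 2 × 4 × 4 × 2 × 2 = 1024.

1024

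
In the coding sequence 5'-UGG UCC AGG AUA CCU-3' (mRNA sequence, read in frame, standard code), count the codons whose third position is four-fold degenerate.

2

Codon 1 UGG (Trp): third position 1-fold.
Codon 2 UCC (Ser): third position 4-fold.
Codon 3 AGG (Arg): third position 2-fold.
Codon 4 AUA (Ile): third position 3-fold.
Codon 5 CCU (Pro): third position 4-fold.
Four-fold degenerate third positions: 2.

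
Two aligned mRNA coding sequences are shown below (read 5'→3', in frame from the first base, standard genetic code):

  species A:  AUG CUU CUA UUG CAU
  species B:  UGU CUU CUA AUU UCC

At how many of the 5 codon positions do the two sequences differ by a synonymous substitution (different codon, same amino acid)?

0

Codon 1: AUG Met / UGU Cys — nonsynonymous.
Codon 2: CUU Leu / CUU Leu — identical.
Codon 3: CUA Leu / CUA Leu — identical.
Codon 4: UUG Leu / AUU Ile — nonsynonymous.
Codon 5: CAU His / UCC Ser — nonsynonymous.
Synonymous differences: 0.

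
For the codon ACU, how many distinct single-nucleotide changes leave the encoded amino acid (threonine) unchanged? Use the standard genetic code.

Position 1: none → 0 synonymous.
Position 2: none → 0 synonymous.
Position 3: ACC, ACA, ACG → 3 synonymous.
Total: 0 + 0 + 3 = 3.

3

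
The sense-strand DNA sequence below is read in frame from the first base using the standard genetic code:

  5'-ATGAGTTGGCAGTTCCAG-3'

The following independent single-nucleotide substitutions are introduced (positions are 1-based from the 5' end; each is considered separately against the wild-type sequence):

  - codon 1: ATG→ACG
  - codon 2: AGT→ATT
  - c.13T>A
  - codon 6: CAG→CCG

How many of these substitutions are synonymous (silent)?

0

Codon 1: ATG (Met) → ACG (Thr) — missense.
Codon 2: AGT (Ser) → ATT (Ile) — missense.
Codon 5: TTC (Phe) → ATC (Ile) — missense.
Codon 6: CAG (Gln) → CCG (Pro) — missense.
Synonymous: 0 of 4.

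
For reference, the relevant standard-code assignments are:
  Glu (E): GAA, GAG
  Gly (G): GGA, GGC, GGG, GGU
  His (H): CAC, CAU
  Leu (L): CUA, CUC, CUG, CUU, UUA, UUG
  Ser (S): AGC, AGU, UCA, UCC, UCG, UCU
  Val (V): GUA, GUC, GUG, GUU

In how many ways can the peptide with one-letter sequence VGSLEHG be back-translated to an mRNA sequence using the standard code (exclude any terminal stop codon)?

9216

Val: 4 codons.
Gly: 4 codons.
Ser: 6 codons.
Leu: 6 codons.
Glu: 2 codons.
His: 2 codons.
Gly: 4 codons.
4 × 4 × 6 × 6 × 2 × 2 × 4 = 9216.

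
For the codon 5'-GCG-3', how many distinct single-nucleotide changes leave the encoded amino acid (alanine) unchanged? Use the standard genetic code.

Position 1: none → 0 synonymous.
Position 2: none → 0 synonymous.
Position 3: GCU, GCC, GCA → 3 synonymous.
Total: 0 + 0 + 3 = 3.

3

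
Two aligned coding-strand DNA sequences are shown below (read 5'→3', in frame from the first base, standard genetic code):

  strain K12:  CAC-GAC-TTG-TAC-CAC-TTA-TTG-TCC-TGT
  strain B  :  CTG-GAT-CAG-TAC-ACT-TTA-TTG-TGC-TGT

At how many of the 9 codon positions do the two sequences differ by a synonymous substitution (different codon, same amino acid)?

1

Codon 1: CAC His / CTG Leu — nonsynonymous.
Codon 2: GAC Asp / GAT Asp — synonymous.
Codon 3: TTG Leu / CAG Gln — nonsynonymous.
Codon 4: TAC Tyr / TAC Tyr — identical.
Codon 5: CAC His / ACT Thr — nonsynonymous.
Codon 6: TTA Leu / TTA Leu — identical.
Codon 7: TTG Leu / TTG Leu — identical.
Codon 8: TCC Ser / TGC Cys — nonsynonymous.
Codon 9: TGT Cys / TGT Cys — identical.
Synonymous differences: 1.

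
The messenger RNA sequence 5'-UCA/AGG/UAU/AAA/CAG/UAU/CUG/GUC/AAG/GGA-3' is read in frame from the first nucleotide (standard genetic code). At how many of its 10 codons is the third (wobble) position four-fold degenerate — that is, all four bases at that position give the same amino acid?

Codon 1 UCA (Ser): third position 4-fold.
Codon 2 AGG (Arg): third position 2-fold.
Codon 3 UAU (Tyr): third position 2-fold.
Codon 4 AAA (Lys): third position 2-fold.
Codon 5 CAG (Gln): third position 2-fold.
Codon 6 UAU (Tyr): third position 2-fold.
Codon 7 CUG (Leu): third position 4-fold.
Codon 8 GUC (Val): third position 4-fold.
Codon 9 AAG (Lys): third position 2-fold.
Codon 10 GGA (Gly): third position 4-fold.
Four-fold degenerate third positions: 4.

4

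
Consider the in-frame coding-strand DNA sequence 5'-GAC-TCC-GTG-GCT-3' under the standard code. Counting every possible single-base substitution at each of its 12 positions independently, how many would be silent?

Codon 1 (GAC, Asp): 1 synonymous substitution.
Codon 2 (TCC, Ser): 3 synonymous substitutions.
Codon 3 (GTG, Val): 3 synonymous substitutions.
Codon 4 (GCT, Ala): 3 synonymous substitutions.
Total: 1 + 3 + 3 + 3 = 10.

10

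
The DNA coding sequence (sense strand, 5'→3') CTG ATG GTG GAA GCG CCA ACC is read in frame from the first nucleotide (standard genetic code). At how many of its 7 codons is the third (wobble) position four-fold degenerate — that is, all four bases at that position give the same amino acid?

Codon 1 CTG (Leu): third position 4-fold.
Codon 2 ATG (Met): third position 1-fold.
Codon 3 GTG (Val): third position 4-fold.
Codon 4 GAA (Glu): third position 2-fold.
Codon 5 GCG (Ala): third position 4-fold.
Codon 6 CCA (Pro): third position 4-fold.
Codon 7 ACC (Thr): third position 4-fold.
Four-fold degenerate third positions: 5.

5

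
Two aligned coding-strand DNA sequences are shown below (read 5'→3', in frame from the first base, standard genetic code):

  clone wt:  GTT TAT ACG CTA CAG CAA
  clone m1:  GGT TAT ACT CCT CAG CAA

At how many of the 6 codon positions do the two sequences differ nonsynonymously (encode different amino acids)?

Codon 1: GTT Val / GGT Gly — nonsynonymous.
Codon 2: TAT Tyr / TAT Tyr — identical.
Codon 3: ACG Thr / ACT Thr — synonymous.
Codon 4: CTA Leu / CCT Pro — nonsynonymous.
Codon 5: CAG Gln / CAG Gln — identical.
Codon 6: CAA Gln / CAA Gln — identical.
Nonsynonymous differences: 2.

2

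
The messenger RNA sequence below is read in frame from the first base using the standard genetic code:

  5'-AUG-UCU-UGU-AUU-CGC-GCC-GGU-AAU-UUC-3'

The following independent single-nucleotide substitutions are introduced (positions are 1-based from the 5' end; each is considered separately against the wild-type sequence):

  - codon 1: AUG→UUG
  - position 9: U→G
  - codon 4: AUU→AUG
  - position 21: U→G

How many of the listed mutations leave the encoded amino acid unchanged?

Codon 1: AUG (Met) → UUG (Leu) — missense.
Codon 3: UGU (Cys) → UGG (Trp) — missense.
Codon 4: AUU (Ile) → AUG (Met) — missense.
Codon 7: GGU (Gly) → GGG (Gly) — synonymous.
Synonymous: 1 of 4.

1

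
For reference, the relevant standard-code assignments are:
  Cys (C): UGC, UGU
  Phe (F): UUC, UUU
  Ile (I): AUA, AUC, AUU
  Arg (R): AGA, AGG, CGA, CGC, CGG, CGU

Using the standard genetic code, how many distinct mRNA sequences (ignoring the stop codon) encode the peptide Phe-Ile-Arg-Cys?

Phe: 2 codons.
Ile: 3 codons.
Arg: 6 codons.
Cys: 2 codons.
2 × 3 × 6 × 2 = 72.

72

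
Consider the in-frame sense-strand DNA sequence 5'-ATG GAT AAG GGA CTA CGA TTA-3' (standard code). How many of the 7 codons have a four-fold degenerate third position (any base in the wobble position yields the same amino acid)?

Codon 1 ATG (Met): third position 1-fold.
Codon 2 GAT (Asp): third position 2-fold.
Codon 3 AAG (Lys): third position 2-fold.
Codon 4 GGA (Gly): third position 4-fold.
Codon 5 CTA (Leu): third position 4-fold.
Codon 6 CGA (Arg): third position 4-fold.
Codon 7 TTA (Leu): third position 2-fold.
Four-fold degenerate third positions: 3.

3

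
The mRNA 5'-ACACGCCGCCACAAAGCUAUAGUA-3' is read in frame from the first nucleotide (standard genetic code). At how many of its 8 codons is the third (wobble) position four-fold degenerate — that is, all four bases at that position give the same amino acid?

5

Codon 1 ACA (Thr): third position 4-fold.
Codon 2 CGC (Arg): third position 4-fold.
Codon 3 CGC (Arg): third position 4-fold.
Codon 4 CAC (His): third position 2-fold.
Codon 5 AAA (Lys): third position 2-fold.
Codon 6 GCU (Ala): third position 4-fold.
Codon 7 AUA (Ile): third position 3-fold.
Codon 8 GUA (Val): third position 4-fold.
Four-fold degenerate third positions: 5.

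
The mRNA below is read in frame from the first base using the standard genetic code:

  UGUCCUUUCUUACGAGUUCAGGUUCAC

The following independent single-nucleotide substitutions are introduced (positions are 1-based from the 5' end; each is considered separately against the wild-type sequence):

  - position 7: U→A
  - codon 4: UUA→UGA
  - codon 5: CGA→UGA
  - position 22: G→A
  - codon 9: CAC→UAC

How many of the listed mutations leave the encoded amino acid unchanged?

Codon 3: UUC (Phe) → AUC (Ile) — missense.
Codon 4: UUA (Leu) → UGA (Stop) — nonsense.
Codon 5: CGA (Arg) → UGA (Stop) — nonsense.
Codon 8: GUU (Val) → AUU (Ile) — missense.
Codon 9: CAC (His) → UAC (Tyr) — missense.
Synonymous: 0 of 5.

0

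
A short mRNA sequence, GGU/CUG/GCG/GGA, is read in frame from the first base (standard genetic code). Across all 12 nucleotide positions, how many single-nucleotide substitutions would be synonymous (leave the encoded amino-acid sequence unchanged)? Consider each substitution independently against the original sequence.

Codon 1 (GGU, Gly): 3 synonymous substitutions.
Codon 2 (CUG, Leu): 4 synonymous substitutions.
Codon 3 (GCG, Ala): 3 synonymous substitutions.
Codon 4 (GGA, Gly): 3 synonymous substitutions.
Total: 3 + 4 + 3 + 3 = 13.

13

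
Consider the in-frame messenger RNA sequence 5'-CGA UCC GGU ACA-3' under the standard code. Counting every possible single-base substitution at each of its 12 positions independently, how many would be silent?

13

Codon 1 (CGA, Arg): 4 synonymous substitutions.
Codon 2 (UCC, Ser): 3 synonymous substitutions.
Codon 3 (GGU, Gly): 3 synonymous substitutions.
Codon 4 (ACA, Thr): 3 synonymous substitutions.
Total: 4 + 3 + 3 + 3 = 13.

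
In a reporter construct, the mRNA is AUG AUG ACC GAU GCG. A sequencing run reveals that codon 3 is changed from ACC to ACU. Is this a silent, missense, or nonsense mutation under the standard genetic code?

silent

Position 9 falls in codon 3: ACC → Thr.
After the substitution the codon is ACU → Thr.
Both encode Thr, so the change is synonymous.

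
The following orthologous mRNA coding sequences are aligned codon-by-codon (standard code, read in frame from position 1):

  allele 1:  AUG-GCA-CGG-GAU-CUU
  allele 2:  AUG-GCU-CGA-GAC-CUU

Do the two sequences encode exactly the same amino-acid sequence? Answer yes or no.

yes

Codon 1: AUG Met / AUG Met — identical.
Codon 2: GCA Ala / GCU Ala — synonymous.
Codon 3: CGG Arg / CGA Arg — synonymous.
Codon 4: GAU Asp / GAC Asp — synonymous.
Codon 5: CUU Leu / CUU Leu — identical.
Nonsynonymous differences: 0 → same protein.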